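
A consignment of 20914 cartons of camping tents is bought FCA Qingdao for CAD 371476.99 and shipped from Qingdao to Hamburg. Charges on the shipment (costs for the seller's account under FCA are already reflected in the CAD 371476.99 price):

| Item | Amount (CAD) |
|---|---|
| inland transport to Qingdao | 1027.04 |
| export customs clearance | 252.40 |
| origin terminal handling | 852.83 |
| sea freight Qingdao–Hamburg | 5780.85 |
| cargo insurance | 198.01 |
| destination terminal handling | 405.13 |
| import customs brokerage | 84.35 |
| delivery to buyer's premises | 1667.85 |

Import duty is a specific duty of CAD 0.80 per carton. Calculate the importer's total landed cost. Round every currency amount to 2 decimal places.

Total landed cost: CAD 397197.21

FCA: the seller delivers export-cleared goods to the carrier; the buyer bears costs from that point.
Already in the invoice (seller's account under FCA): inland to port, export clearance — exclude.
CIF value = FCA price + origin terminal + freight + insurance = 371476.99 + 852.83 + 5780.85 + 198.01 = 378308.68
Import duty = 20914 × 0.80 = 16731.20
Buyer bears: origin terminal 852.83 + freight 5780.85 + insurance 198.01 + destination terminal 405.13 + brokerage 84.35 + delivery 1667.85 + duty 16731.20 = 25720.22
Landed cost = invoice 371476.99 + 25720.22 = 397197.21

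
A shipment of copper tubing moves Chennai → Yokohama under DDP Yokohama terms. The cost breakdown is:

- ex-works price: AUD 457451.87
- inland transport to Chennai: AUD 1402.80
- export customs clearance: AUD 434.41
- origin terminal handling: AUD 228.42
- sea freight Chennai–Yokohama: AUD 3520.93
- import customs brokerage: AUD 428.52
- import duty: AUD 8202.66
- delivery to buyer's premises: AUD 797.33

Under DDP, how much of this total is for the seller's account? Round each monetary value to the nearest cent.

Seller's account: AUD 472466.94

DDP: the seller bears all costs including import duty.
Seller's account: goods 457451.87 + inland to port 1402.80 + export clearance 434.41 + origin terminal 228.42 + freight 3520.93 + brokerage 428.52 + duty 8202.66 + delivery 797.33 = 472466.94
Buyer's account: 0.00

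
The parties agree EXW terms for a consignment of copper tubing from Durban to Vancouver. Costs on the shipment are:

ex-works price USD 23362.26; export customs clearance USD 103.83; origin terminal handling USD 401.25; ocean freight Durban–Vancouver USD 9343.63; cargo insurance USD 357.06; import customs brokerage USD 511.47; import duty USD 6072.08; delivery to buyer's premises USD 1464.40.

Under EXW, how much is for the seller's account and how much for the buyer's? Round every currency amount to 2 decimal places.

Seller: USD 23362.26; buyer: USD 18253.72

EXW: the seller makes goods available at their premises; the buyer bears all onward costs.
Seller's account: goods 23362.26 = 23362.26
Buyer's account: export clearance 103.83 + origin terminal 401.25 + freight 9343.63 + insurance 357.06 + brokerage 511.47 + duty 6072.08 + delivery 1464.40 = 18253.72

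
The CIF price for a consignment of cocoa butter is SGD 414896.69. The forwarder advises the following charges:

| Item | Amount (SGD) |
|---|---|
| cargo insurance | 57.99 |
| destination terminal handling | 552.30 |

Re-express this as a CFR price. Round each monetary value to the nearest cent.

Not relevant to the conversion: destination terminal — on the buyer under both terms; not part of either seller's price.
From CIF to CFR, the seller no longer bears: insurance.
CFR price = 414896.69 − 57.99 = 414838.70

CFR price: SGD 414838.70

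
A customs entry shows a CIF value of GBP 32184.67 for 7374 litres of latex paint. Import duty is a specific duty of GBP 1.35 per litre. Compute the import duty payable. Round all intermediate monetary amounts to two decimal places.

Import duty: GBP 9954.90

Import duty = 7374 × 1.35 = 9954.90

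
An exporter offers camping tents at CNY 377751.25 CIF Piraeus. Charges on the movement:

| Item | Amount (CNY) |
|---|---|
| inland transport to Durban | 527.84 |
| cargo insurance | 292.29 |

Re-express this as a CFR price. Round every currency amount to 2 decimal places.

Not relevant to the conversion: inland to port — on the seller under both CIF and CFR; already in the CIF price and stays in the CFR price.
From CIF to CFR, the seller no longer bears: insurance.
CFR price = 377751.25 − 292.29 = 377458.96

CFR price: CNY 377458.96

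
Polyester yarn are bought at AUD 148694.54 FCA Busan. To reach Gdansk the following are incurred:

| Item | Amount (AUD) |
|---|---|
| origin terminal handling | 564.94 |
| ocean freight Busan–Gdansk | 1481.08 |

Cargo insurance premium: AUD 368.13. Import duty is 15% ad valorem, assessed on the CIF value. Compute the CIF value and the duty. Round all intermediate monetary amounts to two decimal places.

CIF = FCA price + pre-shipment costs + freight + insurance
CIF = 148694.54 + 564.94 + 1481.08 + 368.13 = 151108.69
Import duty = 151108.69 × 15% = 22666.30

CIF value: AUD 151108.69; import duty: AUD 22666.30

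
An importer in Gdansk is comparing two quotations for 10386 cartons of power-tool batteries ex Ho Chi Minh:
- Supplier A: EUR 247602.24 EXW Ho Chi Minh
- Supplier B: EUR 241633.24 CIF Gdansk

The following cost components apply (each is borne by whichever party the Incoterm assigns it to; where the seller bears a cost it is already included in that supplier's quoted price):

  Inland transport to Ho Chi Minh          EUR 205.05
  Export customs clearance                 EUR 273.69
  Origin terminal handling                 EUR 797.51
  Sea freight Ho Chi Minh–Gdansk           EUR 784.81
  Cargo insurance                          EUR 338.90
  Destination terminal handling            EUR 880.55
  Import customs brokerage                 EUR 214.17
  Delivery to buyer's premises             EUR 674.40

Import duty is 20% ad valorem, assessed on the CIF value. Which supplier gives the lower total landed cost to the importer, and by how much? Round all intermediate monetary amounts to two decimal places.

Supplier B is cheaper by EUR 10042.75

Supplier A (EXW):
CIF value = EXW price + inland to port + export clearance + origin terminal + freight + insurance = 247602.24 + 205.05 + 273.69 + 797.51 + 784.81 + 338.90 = 250002.20
Import duty = 250002.20 × 20% = 50000.44
Buyer bears (A): 205.05 + 273.69 + 797.51 + 784.81 + 338.90 + 880.55 + 214.17 + 674.40 = 4169.08
Landed cost (A) = invoice 247602.24 + 4169.08 + duty 50000.44 = 301771.76
Supplier B (CIF):
The CIF price already equals the CIF value: 241633.24
Import duty = 241633.24 × 20% = 48326.65
Buyer bears (B): 880.55 + 214.17 + 674.40 = 1769.12
Landed cost (B) = invoice 241633.24 + 1769.12 + duty 48326.65 = 291729.01
Difference = |301771.76 − 291729.01| = 10042.75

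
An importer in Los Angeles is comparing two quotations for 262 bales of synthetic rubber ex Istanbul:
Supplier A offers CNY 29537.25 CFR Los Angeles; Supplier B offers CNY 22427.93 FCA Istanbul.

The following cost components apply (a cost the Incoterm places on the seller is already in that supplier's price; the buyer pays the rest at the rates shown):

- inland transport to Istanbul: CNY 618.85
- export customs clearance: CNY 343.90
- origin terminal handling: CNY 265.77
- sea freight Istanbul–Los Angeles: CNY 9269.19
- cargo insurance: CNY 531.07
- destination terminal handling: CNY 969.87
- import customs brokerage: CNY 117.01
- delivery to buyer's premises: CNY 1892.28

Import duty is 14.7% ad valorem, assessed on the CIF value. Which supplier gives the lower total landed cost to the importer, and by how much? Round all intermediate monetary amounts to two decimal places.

Supplier A is cheaper by CNY 2782.21

Supplier A (CFR):
CIF value = CFR price + insurance = 29537.25 + 531.07 = 30068.32
Import duty = 30068.32 × 14.7% = 4420.04
Buyer bears (A): 531.07 + 969.87 + 117.01 + 1892.28 = 3510.23
Landed cost (A) = invoice 29537.25 + 3510.23 + duty 4420.04 = 37467.52
Supplier B (FCA):
CIF value = FCA price + origin terminal + freight + insurance = 22427.93 + 265.77 + 9269.19 + 531.07 = 32493.96
Import duty = 32493.96 × 14.7% = 4776.61
Buyer bears (B): 265.77 + 9269.19 + 531.07 + 969.87 + 117.01 + 1892.28 = 13045.19
Landed cost (B) = invoice 22427.93 + 13045.19 + duty 4776.61 = 40249.73
Difference = |37467.52 − 40249.73| = 2782.21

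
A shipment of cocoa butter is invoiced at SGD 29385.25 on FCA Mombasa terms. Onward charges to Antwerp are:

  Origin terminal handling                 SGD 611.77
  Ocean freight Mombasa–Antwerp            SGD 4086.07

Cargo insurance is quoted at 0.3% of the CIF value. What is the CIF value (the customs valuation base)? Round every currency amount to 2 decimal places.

CIF value: SGD 34185.65

Let C be the CIF value. C = FCA price + pre-shipment costs + freight + 0.3% × C
C − 0.3% × C = 29385.25 + 611.77 + 4086.07
0.997 × C = 34083.09
C = 34083.09 / 0.997 = 34185.65
Insurance premium = 0.3% × 34185.65 = 102.56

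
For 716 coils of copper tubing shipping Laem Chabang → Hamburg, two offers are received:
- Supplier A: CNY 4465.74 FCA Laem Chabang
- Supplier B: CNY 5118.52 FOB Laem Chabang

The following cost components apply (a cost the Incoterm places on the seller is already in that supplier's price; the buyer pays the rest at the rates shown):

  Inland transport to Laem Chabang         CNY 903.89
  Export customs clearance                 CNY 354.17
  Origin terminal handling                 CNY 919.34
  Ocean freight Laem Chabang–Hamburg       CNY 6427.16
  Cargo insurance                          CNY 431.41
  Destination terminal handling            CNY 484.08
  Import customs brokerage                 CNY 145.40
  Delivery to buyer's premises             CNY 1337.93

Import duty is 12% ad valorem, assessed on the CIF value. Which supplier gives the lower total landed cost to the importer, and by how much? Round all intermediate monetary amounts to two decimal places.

Supplier A (FCA):
CIF value = FCA price + origin terminal + freight + insurance = 4465.74 + 919.34 + 6427.16 + 431.41 = 12243.65
Import duty = 12243.65 × 12% = 1469.24
Buyer bears (A): 919.34 + 6427.16 + 431.41 + 484.08 + 145.40 + 1337.93 = 9745.32
Landed cost (A) = invoice 4465.74 + 9745.32 + duty 1469.24 = 15680.30
Supplier B (FOB):
CIF value = FOB price + freight + insurance = 5118.52 + 6427.16 + 431.41 = 11977.09
Import duty = 11977.09 × 12% = 1437.25
Buyer bears (B): 6427.16 + 431.41 + 484.08 + 145.40 + 1337.93 = 8825.98
Landed cost (B) = invoice 5118.52 + 8825.98 + duty 1437.25 = 15381.75
Difference = |15680.30 − 15381.75| = 298.55

Supplier B is cheaper by CNY 298.55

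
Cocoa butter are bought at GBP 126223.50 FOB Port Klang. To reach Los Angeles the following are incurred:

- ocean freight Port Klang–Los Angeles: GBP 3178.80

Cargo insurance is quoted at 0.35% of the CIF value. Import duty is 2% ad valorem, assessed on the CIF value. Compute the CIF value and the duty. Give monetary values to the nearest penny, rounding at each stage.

CIF value: GBP 129856.80; import duty: GBP 2597.14

Let C be the CIF value. C = FOB price + freight + 0.35% × C
C − 0.35% × C = 126223.50 + 3178.80
0.9965 × C = 129402.30
C = 129402.30 / 0.9965 = 129856.80
Insurance premium = 0.35% × 129856.80 = 454.50
Import duty = 129856.80 × 2% = 2597.14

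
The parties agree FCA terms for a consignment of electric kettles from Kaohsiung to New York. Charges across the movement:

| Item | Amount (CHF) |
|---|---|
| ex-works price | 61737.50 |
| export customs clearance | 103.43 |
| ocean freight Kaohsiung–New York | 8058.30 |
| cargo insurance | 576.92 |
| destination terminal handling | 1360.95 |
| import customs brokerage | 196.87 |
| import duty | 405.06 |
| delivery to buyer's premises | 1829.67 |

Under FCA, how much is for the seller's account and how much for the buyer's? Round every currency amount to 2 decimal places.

FCA: the seller delivers export-cleared goods to the carrier; the buyer bears costs from that point.
Seller's account: goods 61737.50 + export clearance 103.43 = 61840.93
Buyer's account: freight 8058.30 + insurance 576.92 + destination terminal 1360.95 + brokerage 196.87 + duty 405.06 + delivery 1829.67 = 12427.77

Seller: CHF 61840.93; buyer: CHF 12427.77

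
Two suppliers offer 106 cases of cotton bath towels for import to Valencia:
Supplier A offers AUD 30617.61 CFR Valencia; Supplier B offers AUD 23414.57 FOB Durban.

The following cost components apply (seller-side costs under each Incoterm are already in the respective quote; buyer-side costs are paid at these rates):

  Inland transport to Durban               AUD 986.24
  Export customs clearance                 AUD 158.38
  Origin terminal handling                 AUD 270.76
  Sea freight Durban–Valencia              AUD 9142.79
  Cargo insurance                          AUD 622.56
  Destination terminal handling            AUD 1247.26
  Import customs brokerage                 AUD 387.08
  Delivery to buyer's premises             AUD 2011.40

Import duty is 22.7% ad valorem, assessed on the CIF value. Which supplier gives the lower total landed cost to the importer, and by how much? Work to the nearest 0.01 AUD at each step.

Supplier A (CFR):
CIF value = CFR price + insurance = 30617.61 + 622.56 = 31240.17
Import duty = 31240.17 × 22.7% = 7091.52
Buyer bears (A): 622.56 + 1247.26 + 387.08 + 2011.40 = 4268.30
Landed cost (A) = invoice 30617.61 + 4268.30 + duty 7091.52 = 41977.43
Supplier B (FOB):
CIF value = FOB price + freight + insurance = 23414.57 + 9142.79 + 622.56 = 33179.92
Import duty = 33179.92 × 22.7% = 7531.84
Buyer bears (B): 9142.79 + 622.56 + 1247.26 + 387.08 + 2011.40 = 13411.09
Landed cost (B) = invoice 23414.57 + 13411.09 + duty 7531.84 = 44357.50
Difference = |41977.43 − 44357.50| = 2380.07

Supplier A is cheaper by AUD 2380.07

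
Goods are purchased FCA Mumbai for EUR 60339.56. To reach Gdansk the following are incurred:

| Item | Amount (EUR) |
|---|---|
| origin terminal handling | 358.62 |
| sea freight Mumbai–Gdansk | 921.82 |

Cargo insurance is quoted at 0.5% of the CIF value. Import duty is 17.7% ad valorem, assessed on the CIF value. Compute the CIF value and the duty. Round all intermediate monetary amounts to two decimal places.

Let C be the CIF value. C = FCA price + pre-shipment costs + freight + 0.5% × C
C − 0.5% × C = 60339.56 + 358.62 + 921.82
0.995 × C = 61620.00
C = 61620.00 / 0.995 = 61929.65
Insurance premium = 0.5% × 61929.65 = 309.65
Import duty = 61929.65 × 17.7% = 10961.55

CIF value: EUR 61929.65; import duty: EUR 10961.55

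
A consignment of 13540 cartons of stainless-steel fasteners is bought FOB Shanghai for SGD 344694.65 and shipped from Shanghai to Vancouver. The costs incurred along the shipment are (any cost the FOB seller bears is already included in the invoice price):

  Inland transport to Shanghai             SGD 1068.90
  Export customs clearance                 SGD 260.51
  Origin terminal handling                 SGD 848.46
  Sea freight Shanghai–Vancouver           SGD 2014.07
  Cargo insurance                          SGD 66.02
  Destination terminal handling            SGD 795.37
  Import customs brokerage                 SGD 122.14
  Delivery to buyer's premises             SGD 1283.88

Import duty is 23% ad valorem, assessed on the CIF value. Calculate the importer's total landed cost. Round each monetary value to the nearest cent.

Total landed cost: SGD 428734.32

FOB: the seller bears costs until goods are on board at the origin port; the buyer bears freight, insurance and all costs thereafter.
Already in the invoice (seller's account under FOB): inland to port, export clearance, origin terminal — exclude.
CIF value = FOB price + freight + insurance = 344694.65 + 2014.07 + 66.02 = 346774.74
Import duty = 346774.74 × 23% = 79758.19
Buyer bears: freight 2014.07 + insurance 66.02 + destination terminal 795.37 + brokerage 122.14 + delivery 1283.88 + duty 79758.19 = 84039.67
Landed cost = invoice 344694.65 + 84039.67 = 428734.32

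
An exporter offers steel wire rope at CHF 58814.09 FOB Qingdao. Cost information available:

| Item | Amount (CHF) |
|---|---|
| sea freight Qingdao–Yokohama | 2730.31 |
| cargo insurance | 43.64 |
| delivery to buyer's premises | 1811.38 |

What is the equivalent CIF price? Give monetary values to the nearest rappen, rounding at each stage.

Not relevant to the conversion: delivery — on the buyer under both terms; not part of either seller's price.
From FOB to CIF, the seller additionally bears: freight, insurance.
CIF price = 58814.09 + 2730.31 + 43.64 = 61588.04

CIF price: CHF 61588.04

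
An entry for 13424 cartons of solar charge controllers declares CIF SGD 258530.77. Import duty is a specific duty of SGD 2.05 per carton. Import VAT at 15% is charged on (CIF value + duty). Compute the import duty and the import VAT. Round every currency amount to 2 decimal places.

Import duty = 13424 × 2.05 = 27519.20
VAT base = CIF + duty = 258530.77 + 27519.20 = 286049.97
Import VAT = 286049.97 × 15% = 42907.50

Import duty: SGD 27519.20; import VAT: SGD 42907.50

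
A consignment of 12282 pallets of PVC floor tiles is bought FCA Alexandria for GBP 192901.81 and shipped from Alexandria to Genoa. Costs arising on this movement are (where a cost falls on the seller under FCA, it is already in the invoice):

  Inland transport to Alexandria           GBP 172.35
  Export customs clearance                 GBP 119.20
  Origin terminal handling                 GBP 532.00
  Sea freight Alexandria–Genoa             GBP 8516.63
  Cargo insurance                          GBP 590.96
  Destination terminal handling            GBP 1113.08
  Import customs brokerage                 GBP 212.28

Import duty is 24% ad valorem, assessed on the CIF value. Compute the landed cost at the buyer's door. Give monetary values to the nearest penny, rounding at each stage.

FCA: the seller delivers export-cleared goods to the carrier; the buyer bears costs from that point.
Already in the invoice (seller's account under FCA): inland to port, export clearance — exclude.
CIF value = FCA price + origin terminal + freight + insurance = 192901.81 + 532.00 + 8516.63 + 590.96 = 202541.40
Import duty = 202541.40 × 24% = 48609.94
Buyer bears: origin terminal 532.00 + freight 8516.63 + insurance 590.96 + destination terminal 1113.08 + brokerage 212.28 + duty 48609.94 = 59574.89
Landed cost = invoice 192901.81 + 59574.89 = 252476.70

Total landed cost: GBP 252476.70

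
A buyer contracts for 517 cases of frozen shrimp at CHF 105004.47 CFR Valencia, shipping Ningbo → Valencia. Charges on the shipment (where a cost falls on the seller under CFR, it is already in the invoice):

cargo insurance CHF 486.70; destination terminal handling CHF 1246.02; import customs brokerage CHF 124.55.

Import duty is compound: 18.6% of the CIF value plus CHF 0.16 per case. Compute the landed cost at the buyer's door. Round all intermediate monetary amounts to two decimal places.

CFR: the seller pays costs through ocean freight to the destination port, but not insurance.
CIF value = CFR price + insurance = 105004.47 + 486.70 = 105491.17
Ad valorem component: 105491.17 × 18.6% = 19621.36
Specific component: 517 × 0.16 = 82.72
Import duty = 19621.36 + 82.72 = 19704.08
Buyer bears: insurance 486.70 + destination terminal 1246.02 + brokerage 124.55 + duty 19704.08 = 21561.35
Landed cost = invoice 105004.47 + 21561.35 = 126565.82

Total landed cost: CHF 126565.82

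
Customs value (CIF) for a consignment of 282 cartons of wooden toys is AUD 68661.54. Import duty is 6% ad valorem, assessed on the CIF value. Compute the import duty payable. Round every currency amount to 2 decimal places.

Import duty: AUD 4119.69

Import duty = 68661.54 × 6% = 4119.69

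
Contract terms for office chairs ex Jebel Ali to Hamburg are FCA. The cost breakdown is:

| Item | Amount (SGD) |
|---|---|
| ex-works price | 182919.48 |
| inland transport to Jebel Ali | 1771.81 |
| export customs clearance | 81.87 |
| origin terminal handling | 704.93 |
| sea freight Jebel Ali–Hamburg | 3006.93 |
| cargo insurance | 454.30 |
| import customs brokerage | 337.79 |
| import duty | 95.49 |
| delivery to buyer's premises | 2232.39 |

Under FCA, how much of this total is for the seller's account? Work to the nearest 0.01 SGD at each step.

FCA: the seller delivers export-cleared goods to the carrier; the buyer bears costs from that point.
Seller's account: goods 182919.48 + inland to port 1771.81 + export clearance 81.87 = 184773.16
Buyer's account: origin terminal 704.93 + freight 3006.93 + insurance 454.30 + brokerage 337.79 + duty 95.49 + delivery 2232.39 = 6831.83

Seller's account: SGD 184773.16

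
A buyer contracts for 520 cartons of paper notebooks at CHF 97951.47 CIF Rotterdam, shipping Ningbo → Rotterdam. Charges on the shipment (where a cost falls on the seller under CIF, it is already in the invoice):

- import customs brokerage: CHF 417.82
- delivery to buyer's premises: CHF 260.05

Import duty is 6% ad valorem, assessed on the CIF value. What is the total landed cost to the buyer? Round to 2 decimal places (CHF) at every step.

CIF: the seller pays costs through ocean freight and marine insurance to the destination port.
The CIF price already equals the CIF value: 97951.47
Import duty = 97951.47 × 6% = 5877.09
Buyer bears: brokerage 417.82 + delivery 260.05 + duty 5877.09 = 6554.96
Landed cost = invoice 97951.47 + 6554.96 = 104506.43

Total landed cost: CHF 104506.43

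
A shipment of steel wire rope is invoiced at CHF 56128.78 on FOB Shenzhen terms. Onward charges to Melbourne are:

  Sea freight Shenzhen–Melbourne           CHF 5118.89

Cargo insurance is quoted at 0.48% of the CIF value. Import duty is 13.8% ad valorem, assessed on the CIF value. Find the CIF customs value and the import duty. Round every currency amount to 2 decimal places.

CIF value: CHF 61543.08; import duty: CHF 8492.95

Let C be the CIF value. C = FOB price + freight + 0.48% × C
C − 0.48% × C = 56128.78 + 5118.89
0.9952 × C = 61247.67
C = 61247.67 / 0.9952 = 61543.08
Insurance premium = 0.48% × 61543.08 = 295.41
Import duty = 61543.08 × 13.8% = 8492.95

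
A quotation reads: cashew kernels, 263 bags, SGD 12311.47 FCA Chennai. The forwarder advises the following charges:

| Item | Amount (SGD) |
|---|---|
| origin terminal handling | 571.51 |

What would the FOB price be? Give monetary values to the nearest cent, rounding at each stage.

From FCA to FOB, the seller additionally bears: origin terminal.
FOB price = 12311.47 + 571.51 = 12882.98

FOB price: SGD 12882.98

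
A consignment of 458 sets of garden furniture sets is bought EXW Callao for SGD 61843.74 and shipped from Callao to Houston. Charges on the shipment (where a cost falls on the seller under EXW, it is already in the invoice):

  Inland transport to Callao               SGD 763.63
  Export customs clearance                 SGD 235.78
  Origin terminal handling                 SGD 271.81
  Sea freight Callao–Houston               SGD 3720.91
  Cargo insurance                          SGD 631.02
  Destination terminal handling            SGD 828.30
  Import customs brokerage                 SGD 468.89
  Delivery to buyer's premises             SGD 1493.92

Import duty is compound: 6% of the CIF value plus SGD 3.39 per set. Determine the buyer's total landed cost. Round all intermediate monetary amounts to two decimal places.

Total landed cost: SGD 75858.63

EXW: the seller makes goods available at their premises; the buyer bears all onward costs.
CIF value = EXW price + inland to port + export clearance + origin terminal + freight + insurance = 61843.74 + 763.63 + 235.78 + 271.81 + 3720.91 + 631.02 = 67466.89
Ad valorem component: 67466.89 × 6% = 4048.01
Specific component: 458 × 3.39 = 1552.62
Import duty = 4048.01 + 1552.62 = 5600.63
Buyer bears: inland to port 763.63 + export clearance 235.78 + origin terminal 271.81 + freight 3720.91 + insurance 631.02 + destination terminal 828.30 + brokerage 468.89 + delivery 1493.92 + duty 5600.63 = 14014.89
Landed cost = invoice 61843.74 + 14014.89 = 75858.63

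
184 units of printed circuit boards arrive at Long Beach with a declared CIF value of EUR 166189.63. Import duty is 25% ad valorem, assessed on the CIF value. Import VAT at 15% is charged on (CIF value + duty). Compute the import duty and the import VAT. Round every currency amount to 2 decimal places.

Import duty = 166189.63 × 25% = 41547.41
VAT base = CIF + duty = 166189.63 + 41547.41 = 207737.04
Import VAT = 207737.04 × 15% = 31160.56

Import duty: EUR 41547.41; import VAT: EUR 31160.56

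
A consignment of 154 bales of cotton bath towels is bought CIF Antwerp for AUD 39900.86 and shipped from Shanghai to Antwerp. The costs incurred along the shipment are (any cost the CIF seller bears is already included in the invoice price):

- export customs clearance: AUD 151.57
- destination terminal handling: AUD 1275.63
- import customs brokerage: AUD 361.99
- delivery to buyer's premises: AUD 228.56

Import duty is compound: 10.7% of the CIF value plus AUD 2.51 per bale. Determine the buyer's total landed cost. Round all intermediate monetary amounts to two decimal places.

CIF: the seller pays costs through ocean freight and marine insurance to the destination port.
Already in the invoice (seller's account under CIF): export clearance — exclude.
The CIF price already equals the CIF value: 39900.86
Ad valorem component: 39900.86 × 10.7% = 4269.39
Specific component: 154 × 2.51 = 386.54
Import duty = 4269.39 + 386.54 = 4655.93
Buyer bears: destination terminal 1275.63 + brokerage 361.99 + delivery 228.56 + duty 4655.93 = 6522.11
Landed cost = invoice 39900.86 + 6522.11 = 46422.97

Total landed cost: AUD 46422.97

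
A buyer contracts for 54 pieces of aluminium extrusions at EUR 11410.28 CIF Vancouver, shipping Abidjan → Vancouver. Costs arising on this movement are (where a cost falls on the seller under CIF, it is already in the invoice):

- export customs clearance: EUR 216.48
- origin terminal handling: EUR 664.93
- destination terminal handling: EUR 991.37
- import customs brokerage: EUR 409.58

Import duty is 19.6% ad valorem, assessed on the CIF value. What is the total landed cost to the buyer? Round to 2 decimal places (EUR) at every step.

CIF: the seller pays costs through ocean freight and marine insurance to the destination port.
Already in the invoice (seller's account under CIF): export clearance, origin terminal — exclude.
The CIF price already equals the CIF value: 11410.28
Import duty = 11410.28 × 19.6% = 2236.41
Buyer bears: destination terminal 991.37 + brokerage 409.58 + duty 2236.41 = 3637.36
Landed cost = invoice 11410.28 + 3637.36 = 15047.64

Total landed cost: EUR 15047.64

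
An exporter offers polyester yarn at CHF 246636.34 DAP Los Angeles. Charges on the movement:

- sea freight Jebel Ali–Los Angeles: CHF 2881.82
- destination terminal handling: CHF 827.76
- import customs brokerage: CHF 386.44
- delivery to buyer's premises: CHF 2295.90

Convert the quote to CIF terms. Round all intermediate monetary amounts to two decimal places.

CIF price: CHF 243512.68

Not relevant to the conversion: freight — on the seller under both DAP and CIF; already in the DAP price and stays in the CIF price. brokerage — on the buyer under both terms; not part of either seller's price.
From DAP to CIF, the seller no longer bears: destination terminal, delivery.
CIF price = 246636.34 − 827.76 − 2295.90 = 243512.68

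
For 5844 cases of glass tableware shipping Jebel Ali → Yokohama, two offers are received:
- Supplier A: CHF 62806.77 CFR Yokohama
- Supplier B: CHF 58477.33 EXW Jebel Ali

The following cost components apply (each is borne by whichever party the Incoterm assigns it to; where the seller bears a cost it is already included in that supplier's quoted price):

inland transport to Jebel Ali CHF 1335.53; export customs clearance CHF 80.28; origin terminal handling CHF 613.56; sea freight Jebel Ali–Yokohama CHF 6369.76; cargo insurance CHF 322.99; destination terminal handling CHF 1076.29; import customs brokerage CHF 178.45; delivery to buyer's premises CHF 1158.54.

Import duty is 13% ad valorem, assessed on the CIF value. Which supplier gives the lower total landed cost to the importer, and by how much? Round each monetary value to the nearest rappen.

Supplier A is cheaper by CHF 4598.75

Supplier A (CFR):
CIF value = CFR price + insurance = 62806.77 + 322.99 = 63129.76
Import duty = 63129.76 × 13% = 8206.87
Buyer bears (A): 322.99 + 1076.29 + 178.45 + 1158.54 = 2736.27
Landed cost (A) = invoice 62806.77 + 2736.27 + duty 8206.87 = 73749.91
Supplier B (EXW):
CIF value = EXW price + inland to port + export clearance + origin terminal + freight + insurance = 58477.33 + 1335.53 + 80.28 + 613.56 + 6369.76 + 322.99 = 67199.45
Import duty = 67199.45 × 13% = 8735.93
Buyer bears (B): 1335.53 + 80.28 + 613.56 + 6369.76 + 322.99 + 1076.29 + 178.45 + 1158.54 = 11135.40
Landed cost (B) = invoice 58477.33 + 11135.40 + duty 8735.93 = 78348.66
Difference = |73749.91 − 78348.66| = 4598.75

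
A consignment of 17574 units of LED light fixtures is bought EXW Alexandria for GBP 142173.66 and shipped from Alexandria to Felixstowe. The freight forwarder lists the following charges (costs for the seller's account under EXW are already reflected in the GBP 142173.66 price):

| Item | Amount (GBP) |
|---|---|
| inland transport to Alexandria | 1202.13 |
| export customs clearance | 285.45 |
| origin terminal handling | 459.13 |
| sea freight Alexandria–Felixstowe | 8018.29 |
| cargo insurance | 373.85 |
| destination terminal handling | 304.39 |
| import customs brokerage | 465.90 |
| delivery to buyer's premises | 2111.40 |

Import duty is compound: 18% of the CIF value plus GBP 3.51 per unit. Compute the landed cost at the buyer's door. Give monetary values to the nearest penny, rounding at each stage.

EXW: the seller makes goods available at their premises; the buyer bears all onward costs.
CIF value = EXW price + inland to port + export clearance + origin terminal + freight + insurance = 142173.66 + 1202.13 + 285.45 + 459.13 + 8018.29 + 373.85 = 152512.51
Ad valorem component: 152512.51 × 18% = 27452.25
Specific component: 17574 × 3.51 = 61684.74
Import duty = 27452.25 + 61684.74 = 89136.99
Buyer bears: inland to port 1202.13 + export clearance 285.45 + origin terminal 459.13 + freight 8018.29 + insurance 373.85 + destination terminal 304.39 + brokerage 465.90 + delivery 2111.40 + duty 89136.99 = 102357.53
Landed cost = invoice 142173.66 + 102357.53 = 244531.19

Total landed cost: GBP 244531.19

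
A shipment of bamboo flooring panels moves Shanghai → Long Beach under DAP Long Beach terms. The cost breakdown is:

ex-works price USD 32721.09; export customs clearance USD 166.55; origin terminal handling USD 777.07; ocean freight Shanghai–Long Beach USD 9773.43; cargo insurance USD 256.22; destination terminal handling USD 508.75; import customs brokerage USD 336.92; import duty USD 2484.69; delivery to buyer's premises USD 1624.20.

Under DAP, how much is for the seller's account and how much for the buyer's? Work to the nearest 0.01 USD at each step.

DAP: the seller bears all costs to the named destination except import duty and clearance.
Seller's account: goods 32721.09 + export clearance 166.55 + origin terminal 777.07 + freight 9773.43 + insurance 256.22 + destination terminal 508.75 + delivery 1624.20 = 45827.31
Buyer's account: brokerage 336.92 + duty 2484.69 = 2821.61

Seller: USD 45827.31; buyer: USD 2821.61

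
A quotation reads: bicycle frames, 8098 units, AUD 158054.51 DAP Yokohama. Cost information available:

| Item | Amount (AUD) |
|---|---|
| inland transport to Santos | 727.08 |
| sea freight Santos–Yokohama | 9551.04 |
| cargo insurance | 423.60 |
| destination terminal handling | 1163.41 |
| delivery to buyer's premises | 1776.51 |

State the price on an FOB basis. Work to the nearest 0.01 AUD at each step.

Not relevant to the conversion: inland to port — on the seller under both DAP and FOB; already in the DAP price and stays in the FOB price.
From DAP to FOB, the seller no longer bears: freight, insurance, destination terminal, delivery.
FOB price = 158054.51 − 9551.04 − 423.60 − 1163.41 − 1776.51 = 145139.95

FOB price: AUD 145139.95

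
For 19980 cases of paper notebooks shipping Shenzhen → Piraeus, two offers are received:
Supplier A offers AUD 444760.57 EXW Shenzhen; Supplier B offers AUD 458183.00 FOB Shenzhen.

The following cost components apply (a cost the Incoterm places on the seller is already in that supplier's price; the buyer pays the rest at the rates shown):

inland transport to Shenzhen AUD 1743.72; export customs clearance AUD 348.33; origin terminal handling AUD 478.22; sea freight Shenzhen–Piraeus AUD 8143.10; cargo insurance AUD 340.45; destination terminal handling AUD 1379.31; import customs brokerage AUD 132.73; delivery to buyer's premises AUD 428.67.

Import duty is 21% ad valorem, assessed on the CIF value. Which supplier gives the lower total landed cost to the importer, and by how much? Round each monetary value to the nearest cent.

Supplier A is cheaper by AUD 13131.12

Supplier A (EXW):
CIF value = EXW price + inland to port + export clearance + origin terminal + freight + insurance = 444760.57 + 1743.72 + 348.33 + 478.22 + 8143.10 + 340.45 = 455814.39
Import duty = 455814.39 × 21% = 95721.02
Buyer bears (A): 1743.72 + 348.33 + 478.22 + 8143.10 + 340.45 + 1379.31 + 132.73 + 428.67 = 12994.53
Landed cost (A) = invoice 444760.57 + 12994.53 + duty 95721.02 = 553476.12
Supplier B (FOB):
CIF value = FOB price + freight + insurance = 458183.00 + 8143.10 + 340.45 = 466666.55
Import duty = 466666.55 × 21% = 97999.98
Buyer bears (B): 8143.10 + 340.45 + 1379.31 + 132.73 + 428.67 = 10424.26
Landed cost (B) = invoice 458183.00 + 10424.26 + duty 97999.98 = 566607.24
Difference = |553476.12 − 566607.24| = 13131.12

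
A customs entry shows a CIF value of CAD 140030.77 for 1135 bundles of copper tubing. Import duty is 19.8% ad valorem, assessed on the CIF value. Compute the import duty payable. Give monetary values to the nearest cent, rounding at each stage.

Import duty = 140030.77 × 19.8% = 27726.09

Import duty: CAD 27726.09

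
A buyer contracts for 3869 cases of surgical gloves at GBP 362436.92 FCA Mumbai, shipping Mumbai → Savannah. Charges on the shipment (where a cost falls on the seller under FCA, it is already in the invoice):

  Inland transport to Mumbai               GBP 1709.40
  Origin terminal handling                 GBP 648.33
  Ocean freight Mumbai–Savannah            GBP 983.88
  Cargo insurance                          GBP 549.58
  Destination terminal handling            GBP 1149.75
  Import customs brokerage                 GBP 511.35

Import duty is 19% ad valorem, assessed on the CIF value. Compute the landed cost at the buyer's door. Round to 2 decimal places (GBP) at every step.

Total landed cost: GBP 435557.36

FCA: the seller delivers export-cleared goods to the carrier; the buyer bears costs from that point.
Already in the invoice (seller's account under FCA): inland to port — exclude.
CIF value = FCA price + origin terminal + freight + insurance = 362436.92 + 648.33 + 983.88 + 549.58 = 364618.71
Import duty = 364618.71 × 19% = 69277.55
Buyer bears: origin terminal 648.33 + freight 983.88 + insurance 549.58 + destination terminal 1149.75 + brokerage 511.35 + duty 69277.55 = 73120.44
Landed cost = invoice 362436.92 + 73120.44 = 435557.36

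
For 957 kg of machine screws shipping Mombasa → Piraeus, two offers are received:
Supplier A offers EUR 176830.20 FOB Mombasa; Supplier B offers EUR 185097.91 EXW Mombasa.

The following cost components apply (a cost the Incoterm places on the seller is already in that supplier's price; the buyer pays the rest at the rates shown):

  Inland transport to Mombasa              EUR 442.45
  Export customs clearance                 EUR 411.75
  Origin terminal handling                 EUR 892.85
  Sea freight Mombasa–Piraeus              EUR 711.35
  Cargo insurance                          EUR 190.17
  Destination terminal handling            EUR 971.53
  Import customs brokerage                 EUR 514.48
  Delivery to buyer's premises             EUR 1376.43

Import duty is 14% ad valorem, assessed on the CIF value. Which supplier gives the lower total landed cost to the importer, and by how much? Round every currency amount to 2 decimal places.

Supplier A (FOB):
CIF value = FOB price + freight + insurance = 176830.20 + 711.35 + 190.17 = 177731.72
Import duty = 177731.72 × 14% = 24882.44
Buyer bears (A): 711.35 + 190.17 + 971.53 + 514.48 + 1376.43 = 3763.96
Landed cost (A) = invoice 176830.20 + 3763.96 + duty 24882.44 = 205476.60
Supplier B (EXW):
CIF value = EXW price + inland to port + export clearance + origin terminal + freight + insurance = 185097.91 + 442.45 + 411.75 + 892.85 + 711.35 + 190.17 = 187746.48
Import duty = 187746.48 × 14% = 26284.51
Buyer bears (B): 442.45 + 411.75 + 892.85 + 711.35 + 190.17 + 971.53 + 514.48 + 1376.43 = 5511.01
Landed cost (B) = invoice 185097.91 + 5511.01 + duty 26284.51 = 216893.43
Difference = |205476.60 − 216893.43| = 11416.83

Supplier A is cheaper by EUR 11416.83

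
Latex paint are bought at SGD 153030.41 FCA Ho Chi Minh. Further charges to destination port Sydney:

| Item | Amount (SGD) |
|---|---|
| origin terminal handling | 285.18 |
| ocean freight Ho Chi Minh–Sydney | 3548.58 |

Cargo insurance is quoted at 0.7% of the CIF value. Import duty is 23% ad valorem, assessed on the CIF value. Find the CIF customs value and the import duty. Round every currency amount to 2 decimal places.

CIF value: SGD 157969.96; import duty: SGD 36333.09

Let C be the CIF value. C = FCA price + pre-shipment costs + freight + 0.7% × C
C − 0.7% × C = 153030.41 + 285.18 + 3548.58
0.993 × C = 156864.17
C = 156864.17 / 0.993 = 157969.96
Insurance premium = 0.7% × 157969.96 = 1105.79
Import duty = 157969.96 × 23% = 36333.09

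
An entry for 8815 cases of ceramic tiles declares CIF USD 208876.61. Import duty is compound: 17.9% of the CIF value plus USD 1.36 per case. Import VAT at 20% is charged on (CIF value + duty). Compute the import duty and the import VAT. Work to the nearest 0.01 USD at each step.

Import duty: USD 49377.31; import VAT: USD 51650.78

Ad valorem component: 208876.61 × 17.9% = 37388.91
Specific component: 8815 × 1.36 = 11988.40
Import duty = 37388.91 + 11988.40 = 49377.31
VAT base = CIF + duty = 208876.61 + 49377.31 = 258253.92
Import VAT = 258253.92 × 20% = 51650.78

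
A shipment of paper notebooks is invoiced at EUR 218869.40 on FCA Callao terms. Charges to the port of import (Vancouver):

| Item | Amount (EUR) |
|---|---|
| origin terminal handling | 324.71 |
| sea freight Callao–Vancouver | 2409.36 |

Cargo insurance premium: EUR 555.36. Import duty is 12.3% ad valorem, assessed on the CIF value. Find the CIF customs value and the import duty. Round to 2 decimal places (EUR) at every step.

CIF = FCA price + pre-shipment costs + freight + insurance
CIF = 218869.40 + 324.71 + 2409.36 + 555.36 = 222158.83
Import duty = 222158.83 × 12.3% = 27325.54

CIF value: EUR 222158.83; import duty: EUR 27325.54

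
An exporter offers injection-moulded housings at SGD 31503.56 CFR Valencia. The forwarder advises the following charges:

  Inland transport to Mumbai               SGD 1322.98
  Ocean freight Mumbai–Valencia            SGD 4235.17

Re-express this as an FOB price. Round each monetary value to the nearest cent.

Not relevant to the conversion: inland to port — on the seller under both CFR and FOB; already in the CFR price and stays in the FOB price.
From CFR to FOB, the seller no longer bears: freight.
FOB price = 31503.56 − 4235.17 = 27268.39

FOB price: SGD 27268.39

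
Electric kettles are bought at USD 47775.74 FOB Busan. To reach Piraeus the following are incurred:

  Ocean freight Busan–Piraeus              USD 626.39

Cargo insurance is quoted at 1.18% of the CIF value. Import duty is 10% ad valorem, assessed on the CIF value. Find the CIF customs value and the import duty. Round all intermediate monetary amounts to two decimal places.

Let C be the CIF value. C = FOB price + freight + 1.18% × C
C − 1.18% × C = 47775.74 + 626.39
0.9882 × C = 48402.13
C = 48402.13 / 0.9882 = 48980.10
Insurance premium = 1.18% × 48980.10 = 577.97
Import duty = 48980.10 × 10% = 4898.01

CIF value: USD 48980.10; import duty: USD 4898.01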